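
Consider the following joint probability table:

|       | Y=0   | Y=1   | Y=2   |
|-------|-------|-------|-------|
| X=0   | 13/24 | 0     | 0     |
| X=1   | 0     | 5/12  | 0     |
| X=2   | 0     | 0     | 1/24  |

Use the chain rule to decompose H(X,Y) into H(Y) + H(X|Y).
By the chain rule: H(X,Y) = H(Y) + H(X|Y)

Marginal P(Y) (column sums):
  P(Y=0) = 13/24 + 0 + 0 = 13/24
  P(Y=1) = 0 + 5/12 + 0 = 5/12
  P(Y=2) = 0 + 0 + 1/24 = 1/24
H(Y) = -[(13/24)·log₂(13/24) + (5/12)·log₂(5/12) + (1/24)·log₂(1/24)]
  = 0.4791 + 0.5263 + 0.1910
  = 1.1964 bits
H(X|Y) = -Σ P(X,Y)·log₂ P(X|Y), where P(X|Y) = P(X,Y) / P(Y)
  (cells with P(X,Y) = 0 contribute 0)
  (X=0,Y=0): P(X|Y) = (13/24)/(13/24) = 1;  -(13/24)·log₂(1) = 0.0000
  (X=1,Y=1): P(X|Y) = (5/12)/(5/12) = 1;  -(5/12)·log₂(1) = 0.0000
  (X=2,Y=2): P(X|Y) = (1/24)/(1/24) = 1;  -(1/24)·log₂(1) = 0.0000
H(X|Y) = 0.0000 + 0.0000 + 0.0000
  = 0.0000 bits

H(X,Y) = H(Y) + H(X|Y) = 1.1964 + 0.0000 = 1.1964 bits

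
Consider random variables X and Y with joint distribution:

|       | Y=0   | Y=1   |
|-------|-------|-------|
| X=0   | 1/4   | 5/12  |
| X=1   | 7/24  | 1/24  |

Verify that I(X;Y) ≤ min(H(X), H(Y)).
Marginal P(X) (row sums):
  P(X=0) = 1/4 + 5/12 = 2/3
  P(X=1) = 7/24 + 1/24 = 1/3
Marginal P(Y) (column sums):
  P(Y=0) = 1/4 + 7/24 = 13/24
  P(Y=1) = 5/12 + 1/24 = 11/24

H(X) = -[(2/3)·log₂(2/3) + (1/3)·log₂(1/3)]
  = 0.3900 + 0.5283
  = 0.9183 bits
H(Y) = -[(13/24)·log₂(13/24) + (11/24)·log₂(11/24)]
  = 0.4791 + 0.5159
  = 0.9950 bits
H(X,Y) = -[(1/4)·log₂(1/4) + (5/12)·log₂(5/12) + (7/24)·log₂(7/24) + (1/24)·log₂(1/24)]
  = 0.5000 + 0.5263 + 0.5185 + 0.1910
  = 1.7358 bits

I(X;Y) = H(X) + H(Y) - H(X,Y)
  = 0.9183 + 0.9950 - 1.7358
  = 0.1775 bits

min(H(X), H(Y)) = min(0.9183, 0.9950) = 0.9183 bits
Since 0.1775 ≤ 0.9183, the bound is satisfied ✓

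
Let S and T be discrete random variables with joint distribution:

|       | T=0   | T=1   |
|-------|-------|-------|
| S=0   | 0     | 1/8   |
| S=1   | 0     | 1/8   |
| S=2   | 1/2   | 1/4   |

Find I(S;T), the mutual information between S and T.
Marginal P(S) (row sums):
  P(S=0) = 0 + 1/8 = 1/8
  P(S=1) = 0 + 1/8 = 1/8
  P(S=2) = 1/2 + 1/4 = 3/4
Marginal P(T) (column sums):
  P(T=0) = 0 + 0 + 1/2 = 1/2
  P(T=1) = 1/8 + 1/8 + 1/4 = 1/2

H(S) = -[(1/8)·log₂(1/8) + (1/8)·log₂(1/8) + (3/4)·log₂(3/4)]
  = 0.3750 + 0.3750 + 0.3113
  = 1.0613 bits
H(T) = -[(1/2)·log₂(1/2) + (1/2)·log₂(1/2)]
  = 0.5000 + 0.5000
  = 1.0000 bits
H(S,T) = -[(1/8)·log₂(1/8) + (1/8)·log₂(1/8) + (1/2)·log₂(1/2) + (1/4)·log₂(1/4)]
  = 0.3750 + 0.3750 + 0.5000 + 0.5000
  = 1.7500 bits

I(S;T) = H(S) + H(T) - H(S,T)
  = 1.0613 + 1.0000 - 1.7500
  = 0.3113 bits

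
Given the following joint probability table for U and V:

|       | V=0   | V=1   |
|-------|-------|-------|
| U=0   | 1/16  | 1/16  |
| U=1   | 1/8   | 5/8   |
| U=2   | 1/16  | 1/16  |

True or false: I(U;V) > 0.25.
Marginal P(U) (row sums):
  P(U=0) = 1/16 + 1/16 = 1/8
  P(U=1) = 1/8 + 5/8 = 3/4
  P(U=2) = 1/16 + 1/16 = 1/8
Marginal P(V) (column sums):
  P(V=0) = 1/16 + 1/8 + 1/16 = 1/4
  P(V=1) = 1/16 + 5/8 + 1/16 = 3/4

H(U) = -[(1/8)·log₂(1/8) + (3/4)·log₂(3/4) + (1/8)·log₂(1/8)]
  = 0.3750 + 0.3113 + 0.3750
  = 1.0613 bits
H(V) = -[(1/4)·log₂(1/4) + (3/4)·log₂(3/4)]
  = 0.5000 + 0.3113
  = 0.8113 bits
H(U,V) = -[(1/16)·log₂(1/16) + (1/16)·log₂(1/16) + (1/8)·log₂(1/8) + (5/8)·log₂(5/8) + (1/16)·log₂(1/16) + (1/16)·log₂(1/16)]
  = 0.2500 + 0.2500 + 0.3750 + 0.4238 + 0.2500 + 0.2500
  = 1.7988 bits

I(U;V) = H(U) + H(V) - H(U,V)
  = 1.0613 + 0.8113 - 1.7988
  = 0.0738 bits

False. I(U;V) = 0.0738 bits, which is ≤ 0.25 bits.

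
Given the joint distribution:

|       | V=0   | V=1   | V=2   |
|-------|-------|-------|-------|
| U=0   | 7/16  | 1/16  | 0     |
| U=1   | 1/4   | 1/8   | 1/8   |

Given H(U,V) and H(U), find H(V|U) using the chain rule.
From the chain rule: H(U,V) = H(U) + H(V|U)
Therefore: H(V|U) = H(U,V) - H(U)

H(U,V) = -[(7/16)·log₂(7/16) + (1/16)·log₂(1/16) + (1/4)·log₂(1/4) + (1/8)·log₂(1/8) + (1/8)·log₂(1/8)]
  = 0.5218 + 0.2500 + 0.5000 + 0.3750 + 0.3750
  = 2.0218 bits
Marginal P(U) (row sums):
  P(U=0) = 7/16 + 1/16 + 0 = 1/2
  P(U=1) = 1/4 + 1/8 + 1/8 = 1/2
H(U) = -[(1/2)·log₂(1/2) + (1/2)·log₂(1/2)]
  = 0.5000 + 0.5000
  = 1.0000 bits

H(V|U) = 2.0218 - 1.0000 = 1.0218 bits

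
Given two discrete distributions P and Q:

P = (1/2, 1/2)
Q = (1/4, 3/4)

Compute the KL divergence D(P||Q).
D(P||Q) = Σ P(i) log₂(P(i)/Q(i))
  i=0: (1/2) × log₂((1/2)/(1/4)) = (1/2) × log₂(2) = 0.5000
  i=1: (1/2) × log₂((1/2)/(3/4)) = (1/2) × log₂(2/3) = -0.2925
D(P||Q) = 0.5000 - 0.2925
  = 0.2075 bits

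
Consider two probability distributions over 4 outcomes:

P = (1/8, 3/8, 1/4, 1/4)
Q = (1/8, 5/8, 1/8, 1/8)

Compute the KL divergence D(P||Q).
D(P||Q) = Σ P(i) log₂(P(i)/Q(i))
  i=0: (1/8) × log₂((1/8)/(1/8)) = (1/8) × log₂(1) = 0.0000
  i=1: (3/8) × log₂((3/8)/(5/8)) = (3/8) × log₂(3/5) = -0.2764
  i=2: (1/4) × log₂((1/4)/(1/8)) = (1/4) × log₂(2) = 0.2500
  i=3: (1/4) × log₂((1/4)/(1/8)) = (1/4) × log₂(2) = 0.2500
D(P||Q) = 0.0000 - 0.2764 + 0.2500 + 0.2500
  = 0.2236 bits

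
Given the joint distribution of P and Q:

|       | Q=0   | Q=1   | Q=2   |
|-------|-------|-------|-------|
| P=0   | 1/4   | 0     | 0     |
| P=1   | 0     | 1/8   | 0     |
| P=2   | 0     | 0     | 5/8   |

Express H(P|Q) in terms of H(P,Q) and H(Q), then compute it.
H(P|Q) = H(P,Q) - H(Q)

Marginal P(Q) (column sums):
  P(Q=0) = 1/4 + 0 + 0 = 1/4
  P(Q=1) = 0 + 1/8 + 0 = 1/8
  P(Q=2) = 0 + 0 + 5/8 = 5/8

H(P,Q) = -[(1/4)·log₂(1/4) + (1/8)·log₂(1/8) + (5/8)·log₂(5/8)]
  = 0.5000 + 0.3750 + 0.4238
  = 1.2988 bits
H(Q) = -[(1/4)·log₂(1/4) + (1/8)·log₂(1/8) + (5/8)·log₂(5/8)]
  = 0.5000 + 0.3750 + 0.4238
  = 1.2988 bits

H(P|Q) = 1.2988 - 1.2988 = 0.0000 bits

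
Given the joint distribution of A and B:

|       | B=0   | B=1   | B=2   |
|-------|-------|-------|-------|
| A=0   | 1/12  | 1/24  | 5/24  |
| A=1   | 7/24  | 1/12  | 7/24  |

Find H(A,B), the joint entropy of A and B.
H(A,B) = -Σ P(A,B) log₂ P(A,B), summed over the non-zero cells:
H(A,B) = -[(1/12)·log₂(1/12) + (1/24)·log₂(1/24) + (5/24)·log₂(5/24) + (7/24)·log₂(7/24) + (1/12)·log₂(1/12) + (7/24)·log₂(7/24)]
  = 0.2987 + 0.1910 + 0.4715 + 0.5185 + 0.2987 + 0.5185
  = 2.2969 bits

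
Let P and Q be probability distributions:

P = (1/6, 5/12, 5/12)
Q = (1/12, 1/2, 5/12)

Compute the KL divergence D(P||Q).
D(P||Q) = Σ P(i) log₂(P(i)/Q(i))
  i=0: (1/6) × log₂((1/6)/(1/12)) = (1/6) × log₂(2) = 0.1667
  i=1: (5/12) × log₂((5/12)/(1/2)) = (5/12) × log₂(5/6) = -0.1096
  i=2: (5/12) × log₂((5/12)/(5/12)) = (5/12) × log₂(1) = 0.0000
D(P||Q) = 0.1667 - 0.1096 + 0.0000
  = 0.0571 bits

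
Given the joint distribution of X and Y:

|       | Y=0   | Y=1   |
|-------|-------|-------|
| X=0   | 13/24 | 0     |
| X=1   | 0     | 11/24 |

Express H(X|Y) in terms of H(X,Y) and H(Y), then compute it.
H(X|Y) = H(X,Y) - H(Y)

Marginal P(Y) (column sums):
  P(Y=0) = 13/24 + 0 = 13/24
  P(Y=1) = 0 + 11/24 = 11/24

H(X,Y) = -[(13/24)·log₂(13/24) + (11/24)·log₂(11/24)]
  = 0.4791 + 0.5159
  = 0.9950 bits
H(Y) = -[(13/24)·log₂(13/24) + (11/24)·log₂(11/24)]
  = 0.4791 + 0.5159
  = 0.9950 bits

H(X|Y) = 0.9950 - 0.9950 = 0.0000 bits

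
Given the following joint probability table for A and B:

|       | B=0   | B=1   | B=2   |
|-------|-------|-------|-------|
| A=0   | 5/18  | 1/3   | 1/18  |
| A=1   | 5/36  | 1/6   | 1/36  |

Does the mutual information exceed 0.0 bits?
Marginal P(A) (row sums):
  P(A=0) = 5/18 + 1/3 + 1/18 = 2/3
  P(A=1) = 5/36 + 1/6 + 1/36 = 1/3
Marginal P(B) (column sums):
  P(B=0) = 5/18 + 5/36 = 5/12
  P(B=1) = 1/3 + 1/6 = 1/2
  P(B=2) = 1/18 + 1/36 = 1/12

H(A) = -[(2/3)·log₂(2/3) + (1/3)·log₂(1/3)]
  = 0.3900 + 0.5283
  = 0.9183 bits
H(B) = -[(5/12)·log₂(5/12) + (1/2)·log₂(1/2) + (1/12)·log₂(1/12)]
  = 0.5263 + 0.5000 + 0.2987
  = 1.3250 bits
H(A,B) = -[(5/18)·log₂(5/18) + (1/3)·log₂(1/3) + (1/18)·log₂(1/18) + (5/36)·log₂(5/36) + (1/6)·log₂(1/6) + (1/36)·log₂(1/36)]
  = 0.5133 + 0.5283 + 0.2317 + 0.3956 + 0.4308 + 0.1436
  = 2.2433 bits

I(A;B) = H(A) + H(B) - H(A,B)
  = 0.9183 + 1.3250 - 2.2433
  = 0.0000 bits

No. I(A;B) = 0.0000 bits, which is ≤ 0.0 bits.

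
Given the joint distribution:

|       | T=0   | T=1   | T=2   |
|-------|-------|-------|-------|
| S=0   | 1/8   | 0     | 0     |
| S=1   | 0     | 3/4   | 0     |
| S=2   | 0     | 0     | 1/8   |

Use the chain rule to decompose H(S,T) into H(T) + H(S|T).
By the chain rule: H(S,T) = H(T) + H(S|T)

Marginal P(T) (column sums):
  P(T=0) = 1/8 + 0 + 0 = 1/8
  P(T=1) = 0 + 3/4 + 0 = 3/4
  P(T=2) = 0 + 0 + 1/8 = 1/8
H(T) = -[(1/8)·log₂(1/8) + (3/4)·log₂(3/4) + (1/8)·log₂(1/8)]
  = 0.3750 + 0.3113 + 0.3750
  = 1.0613 bits
H(S|T) = -Σ P(S,T)·log₂ P(S|T), where P(S|T) = P(S,T) / P(T)
  (cells with P(S,T) = 0 contribute 0)
  (S=0,T=0): P(S|T) = (1/8)/(1/8) = 1;  -(1/8)·log₂(1) = 0.0000
  (S=1,T=1): P(S|T) = (3/4)/(3/4) = 1;  -(3/4)·log₂(1) = 0.0000
  (S=2,T=2): P(S|T) = (1/8)/(1/8) = 1;  -(1/8)·log₂(1) = 0.0000
H(S|T) = 0.0000 + 0.0000 + 0.0000
  = 0.0000 bits

H(S,T) = H(T) + H(S|T) = 1.0613 + 0.0000 = 1.0613 bits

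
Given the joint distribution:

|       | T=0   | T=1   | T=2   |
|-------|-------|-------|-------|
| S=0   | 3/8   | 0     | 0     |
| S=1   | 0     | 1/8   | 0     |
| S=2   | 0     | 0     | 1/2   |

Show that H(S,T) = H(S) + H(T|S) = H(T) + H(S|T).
Marginal P(S) (row sums):
  P(S=0) = 3/8 + 0 + 0 = 3/8
  P(S=1) = 0 + 1/8 + 0 = 1/8
  P(S=2) = 0 + 0 + 1/2 = 1/2
Marginal P(T) (column sums):
  P(T=0) = 3/8 + 0 + 0 = 3/8
  P(T=1) = 0 + 1/8 + 0 = 1/8
  P(T=2) = 0 + 0 + 1/2 = 1/2

Decomposition 1: H(S) + H(T|S)
H(S) = -[(3/8)·log₂(3/8) + (1/8)·log₂(1/8) + (1/2)·log₂(1/2)]
  = 0.5306 + 0.3750 + 0.5000
  = 1.4056 bits
H(T|S) = -Σ P(S,T)·log₂ P(T|S), where P(T|S) = P(S,T) / P(S)
  (cells with P(S,T) = 0 contribute 0)
  (S=0,T=0): P(T|S) = (3/8)/(3/8) = 1;  -(3/8)·log₂(1) = 0.0000
  (S=1,T=1): P(T|S) = (1/8)/(1/8) = 1;  -(1/8)·log₂(1) = 0.0000
  (S=2,T=2): P(T|S) = (1/2)/(1/2) = 1;  -(1/2)·log₂(1) = 0.0000
H(T|S) = 0.0000 + 0.0000 + 0.0000
  = 0.0000 bits
H(S) + H(T|S) = 1.4056 + 0.0000 = 1.4056 bits

Decomposition 2: H(T) + H(S|T)
H(T) = -[(3/8)·log₂(3/8) + (1/8)·log₂(1/8) + (1/2)·log₂(1/2)]
  = 0.5306 + 0.3750 + 0.5000
  = 1.4056 bits
H(S|T) = -Σ P(S,T)·log₂ P(S|T), where P(S|T) = P(S,T) / P(T)
  (cells with P(S,T) = 0 contribute 0)
  (S=0,T=0): P(S|T) = (3/8)/(3/8) = 1;  -(3/8)·log₂(1) = 0.0000
  (S=1,T=1): P(S|T) = (1/8)/(1/8) = 1;  -(1/8)·log₂(1) = 0.0000
  (S=2,T=2): P(S|T) = (1/2)/(1/2) = 1;  -(1/2)·log₂(1) = 0.0000
H(S|T) = 0.0000 + 0.0000 + 0.0000
  = 0.0000 bits
H(T) + H(S|T) = 1.4056 + 0.0000 = 1.4056 bits

Direct computation of the joint entropy:
H(S,T) = -[(3/8)·log₂(3/8) + (1/8)·log₂(1/8) + (1/2)·log₂(1/2)]
  = 0.5306 + 0.3750 + 0.5000
  = 1.4056 bits

All three agree: H(S,T) = 1.4056 bits ✓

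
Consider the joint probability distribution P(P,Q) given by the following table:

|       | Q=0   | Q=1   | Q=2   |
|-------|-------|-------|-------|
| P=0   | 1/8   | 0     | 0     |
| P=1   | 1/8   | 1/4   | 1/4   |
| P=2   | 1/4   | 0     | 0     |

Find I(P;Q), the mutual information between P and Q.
Marginal P(P) (row sums):
  P(P=0) = 1/8 + 0 + 0 = 1/8
  P(P=1) = 1/8 + 1/4 + 1/4 = 5/8
  P(P=2) = 1/4 + 0 + 0 = 1/4
Marginal P(Q) (column sums):
  P(Q=0) = 1/8 + 1/8 + 1/4 = 1/2
  P(Q=1) = 0 + 1/4 + 0 = 1/4
  P(Q=2) = 0 + 1/4 + 0 = 1/4

H(P) = -[(1/8)·log₂(1/8) + (5/8)·log₂(5/8) + (1/4)·log₂(1/4)]
  = 0.3750 + 0.4238 + 0.5000
  = 1.2988 bits
H(Q) = -[(1/2)·log₂(1/2) + (1/4)·log₂(1/4) + (1/4)·log₂(1/4)]
  = 0.5000 + 0.5000 + 0.5000
  = 1.5000 bits
H(P,Q) = -[(1/8)·log₂(1/8) + (1/8)·log₂(1/8) + (1/4)·log₂(1/4) + (1/4)·log₂(1/4) + (1/4)·log₂(1/4)]
  = 0.3750 + 0.3750 + 0.5000 + 0.5000 + 0.5000
  = 2.2500 bits

I(P;Q) = H(P) + H(Q) - H(P,Q)
  = 1.2988 + 1.5000 - 2.2500
  = 0.5488 bits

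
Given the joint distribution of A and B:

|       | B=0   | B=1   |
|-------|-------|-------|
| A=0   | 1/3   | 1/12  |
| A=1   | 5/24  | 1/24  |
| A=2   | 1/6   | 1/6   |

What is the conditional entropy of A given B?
Marginal P(B) (column sums):
  P(B=0) = 1/3 + 5/24 + 1/6 = 17/24
  P(B=1) = 1/12 + 1/24 + 1/6 = 7/24

H(A|B) = -Σ P(A,B)·log₂ P(A|B), where P(A|B) = P(A,B) / P(B)
  (A=0,B=0): P(A|B) = (1/3)/(17/24) = 8/17;  -(1/3)·log₂(8/17) = 0.3625
  (A=0,B=1): P(A|B) = (1/12)/(7/24) = 2/7;  -(1/12)·log₂(2/7) = 0.1506
  (A=1,B=0): P(A|B) = (5/24)/(17/24) = 5/17;  -(5/24)·log₂(5/17) = 0.3678
  (A=1,B=1): P(A|B) = (1/24)/(7/24) = 1/7;  -(1/24)·log₂(1/7) = 0.1170
  (A=2,B=0): P(A|B) = (1/6)/(17/24) = 4/17;  -(1/6)·log₂(4/17) = 0.3479
  (A=2,B=1): P(A|B) = (1/6)/(7/24) = 4/7;  -(1/6)·log₂(4/7) = 0.1346
H(A|B) = 0.3625 + 0.1506 + 0.3678 + 0.1170 + 0.3479 + 0.1346
  = 1.4804 bits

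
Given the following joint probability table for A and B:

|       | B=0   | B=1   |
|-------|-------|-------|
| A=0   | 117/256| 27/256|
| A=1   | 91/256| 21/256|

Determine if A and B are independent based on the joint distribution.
Marginal P(A) (row sums):
  P(A=0) = 117/256 + 27/256 = 9/16
  P(A=1) = 91/256 + 21/256 = 7/16
Marginal P(B) (column sums):
  P(B=0) = 117/256 + 91/256 = 13/16
  P(B=1) = 27/256 + 21/256 = 3/16

A and B are independent iff P(A=i,B=j) = P(A=i)·P(B=j) for every cell.
  P(A=0)·P(B=0) = 9/16 × 13/16 = 117/256 = P(A=0,B=0) ✓
  P(A=0)·P(B=1) = 9/16 × 3/16 = 27/256 = P(A=0,B=1) ✓
  P(A=1)·P(B=0) = 7/16 × 13/16 = 91/256 = P(A=1,B=0) ✓
  P(A=1)·P(B=1) = 7/16 × 3/16 = 21/256 = P(A=1,B=1) ✓

Yes, A and B are independent: every cell factors, so I(A;B) = 0 bits.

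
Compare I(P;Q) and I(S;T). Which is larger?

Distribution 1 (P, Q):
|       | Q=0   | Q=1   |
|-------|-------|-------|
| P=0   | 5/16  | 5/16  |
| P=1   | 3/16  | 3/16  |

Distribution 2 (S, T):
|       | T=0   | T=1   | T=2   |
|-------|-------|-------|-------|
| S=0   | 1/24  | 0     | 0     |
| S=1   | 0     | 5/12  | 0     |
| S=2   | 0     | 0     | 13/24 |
Distribution 1 (P, Q):
Marginal P(P) (row sums):
  P(P=0) = 5/16 + 5/16 = 5/8
  P(P=1) = 3/16 + 3/16 = 3/8
Marginal P(Q) (column sums):
  P(Q=0) = 5/16 + 3/16 = 1/2
  P(Q=1) = 5/16 + 3/16 = 1/2

H(P) = -[(5/8)·log₂(5/8) + (3/8)·log₂(3/8)]
  = 0.4238 + 0.5306
  = 0.9544 bits
H(Q) = -[(1/2)·log₂(1/2) + (1/2)·log₂(1/2)]
  = 0.5000 + 0.5000
  = 1.0000 bits
H(P,Q) = -[(5/16)·log₂(5/16) + (5/16)·log₂(5/16) + (3/16)·log₂(3/16) + (3/16)·log₂(3/16)]
  = 0.5244 + 0.5244 + 0.4528 + 0.4528
  = 1.9544 bits

I(P;Q) = H(P) + H(Q) - H(P,Q)
  = 0.9544 + 1.0000 - 1.9544
  = 0.0000 bits

Distribution 2 (S, T):
Marginal P(S) (row sums):
  P(S=0) = 1/24 + 0 + 0 = 1/24
  P(S=1) = 0 + 5/12 + 0 = 5/12
  P(S=2) = 0 + 0 + 13/24 = 13/24
Marginal P(T) (column sums):
  P(T=0) = 1/24 + 0 + 0 = 1/24
  P(T=1) = 0 + 5/12 + 0 = 5/12
  P(T=2) = 0 + 0 + 13/24 = 13/24

H(S) = -[(1/24)·log₂(1/24) + (5/12)·log₂(5/12) + (13/24)·log₂(13/24)]
  = 0.1910 + 0.5263 + 0.4791
  = 1.1964 bits
H(T) = -[(1/24)·log₂(1/24) + (5/12)·log₂(5/12) + (13/24)·log₂(13/24)]
  = 0.1910 + 0.5263 + 0.4791
  = 1.1964 bits
H(S,T) = -[(1/24)·log₂(1/24) + (5/12)·log₂(5/12) + (13/24)·log₂(13/24)]
  = 0.1910 + 0.5263 + 0.4791
  = 1.1964 bits

I(S;T) = H(S) + H(T) - H(S,T)
  = 1.1964 + 1.1964 - 1.1964
  = 1.1964 bits

I(S;T) = 1.1964 bits > I(P;Q) = 0.0000 bits, so (S, T) has the higher mutual information (stronger dependence).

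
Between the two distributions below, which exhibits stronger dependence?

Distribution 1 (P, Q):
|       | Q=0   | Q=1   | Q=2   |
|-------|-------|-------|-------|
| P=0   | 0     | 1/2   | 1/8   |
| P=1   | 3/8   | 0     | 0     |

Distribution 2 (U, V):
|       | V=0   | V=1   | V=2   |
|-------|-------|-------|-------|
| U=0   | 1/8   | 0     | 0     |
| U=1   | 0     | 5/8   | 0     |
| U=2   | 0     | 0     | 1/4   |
Distribution 1 (P, Q):
Marginal P(P) (row sums):
  P(P=0) = 0 + 1/2 + 1/8 = 5/8
  P(P=1) = 3/8 + 0 + 0 = 3/8
Marginal P(Q) (column sums):
  P(Q=0) = 0 + 3/8 = 3/8
  P(Q=1) = 1/2 + 0 = 1/2
  P(Q=2) = 1/8 + 0 = 1/8

H(P) = -[(5/8)·log₂(5/8) + (3/8)·log₂(3/8)]
  = 0.4238 + 0.5306
  = 0.9544 bits
H(Q) = -[(3/8)·log₂(3/8) + (1/2)·log₂(1/2) + (1/8)·log₂(1/8)]
  = 0.5306 + 0.5000 + 0.3750
  = 1.4056 bits
H(P,Q) = -[(1/2)·log₂(1/2) + (1/8)·log₂(1/8) + (3/8)·log₂(3/8)]
  = 0.5000 + 0.3750 + 0.5306
  = 1.4056 bits

I(P;Q) = H(P) + H(Q) - H(P,Q)
  = 0.9544 + 1.4056 - 1.4056
  = 0.9544 bits

Distribution 2 (U, V):
Marginal P(U) (row sums):
  P(U=0) = 1/8 + 0 + 0 = 1/8
  P(U=1) = 0 + 5/8 + 0 = 5/8
  P(U=2) = 0 + 0 + 1/4 = 1/4
Marginal P(V) (column sums):
  P(V=0) = 1/8 + 0 + 0 = 1/8
  P(V=1) = 0 + 5/8 + 0 = 5/8
  P(V=2) = 0 + 0 + 1/4 = 1/4

H(U) = -[(1/8)·log₂(1/8) + (5/8)·log₂(5/8) + (1/4)·log₂(1/4)]
  = 0.3750 + 0.4238 + 0.5000
  = 1.2988 bits
H(V) = -[(1/8)·log₂(1/8) + (5/8)·log₂(5/8) + (1/4)·log₂(1/4)]
  = 0.3750 + 0.4238 + 0.5000
  = 1.2988 bits
H(U,V) = -[(1/8)·log₂(1/8) + (5/8)·log₂(5/8) + (1/4)·log₂(1/4)]
  = 0.3750 + 0.4238 + 0.5000
  = 1.2988 bits

I(U;V) = H(U) + H(V) - H(U,V)
  = 1.2988 + 1.2988 - 1.2988
  = 1.2988 bits

I(U;V) = 1.2988 bits > I(P;Q) = 0.9544 bits, so (U, V) has the higher mutual information (stronger dependence).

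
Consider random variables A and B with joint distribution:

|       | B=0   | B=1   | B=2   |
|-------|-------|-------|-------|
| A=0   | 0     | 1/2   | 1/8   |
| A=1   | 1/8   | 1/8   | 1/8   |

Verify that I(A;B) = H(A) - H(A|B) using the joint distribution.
Left side, from I(A;B) = H(A) + H(B) - H(A,B):
Marginal P(A) (row sums):
  P(A=0) = 0 + 1/2 + 1/8 = 5/8
  P(A=1) = 1/8 + 1/8 + 1/8 = 3/8
Marginal P(B) (column sums):
  P(B=0) = 0 + 1/8 = 1/8
  P(B=1) = 1/2 + 1/8 = 5/8
  P(B=2) = 1/8 + 1/8 = 1/4

H(A) = -[(5/8)·log₂(5/8) + (3/8)·log₂(3/8)]
  = 0.4238 + 0.5306
  = 0.9544 bits
H(B) = -[(1/8)·log₂(1/8) + (5/8)·log₂(5/8) + (1/4)·log₂(1/4)]
  = 0.3750 + 0.4238 + 0.5000
  = 1.2988 bits
H(A,B) = -[(1/2)·log₂(1/2) + (1/8)·log₂(1/8) + (1/8)·log₂(1/8) + (1/8)·log₂(1/8) + (1/8)·log₂(1/8)]
  = 0.5000 + 0.3750 + 0.3750 + 0.3750 + 0.3750
  = 2.0000 bits

I(A;B) = H(A) + H(B) - H(A,B)
  = 0.9544 + 1.2988 - 2.0000
  = 0.2532 bits

Right side, with H(A|B) computed directly from the conditional probabilities:
H(A|B) = -Σ P(A,B)·log₂ P(A|B), where P(A|B) = P(A,B) / P(B)
  (cells with P(A,B) = 0 contribute 0)
  (A=0,B=1): P(A|B) = (1/2)/(5/8) = 4/5;  -(1/2)·log₂(4/5) = 0.1610
  (A=0,B=2): P(A|B) = (1/8)/(1/4) = 1/2;  -(1/8)·log₂(1/2) = 0.1250
  (A=1,B=0): P(A|B) = (1/8)/(1/8) = 1;  -(1/8)·log₂(1) = 0.0000
  (A=1,B=1): P(A|B) = (1/8)/(5/8) = 1/5;  -(1/8)·log₂(1/5) = 0.2902
  (A=1,B=2): P(A|B) = (1/8)/(1/4) = 1/2;  -(1/8)·log₂(1/2) = 0.1250
H(A|B) = 0.1610 + 0.1250 + 0.0000 + 0.2902 + 0.1250
  = 0.7012 bits
H(A) - H(A|B) = 0.9544 - 0.7012 = 0.2532 bits

Both sides equal 0.2532 bits, so I(A;B) = H(A) - H(A|B) ✓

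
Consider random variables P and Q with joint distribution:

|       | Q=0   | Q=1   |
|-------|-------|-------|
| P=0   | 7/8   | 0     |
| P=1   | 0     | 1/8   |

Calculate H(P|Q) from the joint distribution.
Marginal P(Q) (column sums):
  P(Q=0) = 7/8 + 0 = 7/8
  P(Q=1) = 0 + 1/8 = 1/8

H(P|Q) = -Σ P(P,Q)·log₂ P(P|Q), where P(P|Q) = P(P,Q) / P(Q)
  (cells with P(P,Q) = 0 contribute 0)
  (P=0,Q=0): P(P|Q) = (7/8)/(7/8) = 1;  -(7/8)·log₂(1) = 0.0000
  (P=1,Q=1): P(P|Q) = (1/8)/(1/8) = 1;  -(1/8)·log₂(1) = 0.0000
H(P|Q) = 0.0000 + 0.0000
  = 0.0000 bits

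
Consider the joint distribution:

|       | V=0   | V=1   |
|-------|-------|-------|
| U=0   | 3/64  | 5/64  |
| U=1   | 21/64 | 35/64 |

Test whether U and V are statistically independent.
Marginal P(U) (row sums):
  P(U=0) = 3/64 + 5/64 = 1/8
  P(U=1) = 21/64 + 35/64 = 7/8
Marginal P(V) (column sums):
  P(V=0) = 3/64 + 21/64 = 3/8
  P(V=1) = 5/64 + 35/64 = 5/8

U and V are independent iff P(U=i,V=j) = P(U=i)·P(V=j) for every cell.
  P(U=0)·P(V=0) = 1/8 × 3/8 = 3/64 = P(U=0,V=0) ✓
  P(U=0)·P(V=1) = 1/8 × 5/8 = 5/64 = P(U=0,V=1) ✓
  P(U=1)·P(V=0) = 7/8 × 3/8 = 21/64 = P(U=1,V=0) ✓
  P(U=1)·P(V=1) = 7/8 × 5/8 = 35/64 = P(U=1,V=1) ✓

Yes, U and V are independent: every cell factors, so I(U;V) = 0 bits.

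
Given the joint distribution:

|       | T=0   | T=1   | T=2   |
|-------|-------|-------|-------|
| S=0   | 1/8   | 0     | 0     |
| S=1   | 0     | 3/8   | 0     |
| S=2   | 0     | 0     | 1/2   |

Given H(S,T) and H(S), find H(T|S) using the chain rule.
From the chain rule: H(S,T) = H(S) + H(T|S)
Therefore: H(T|S) = H(S,T) - H(S)

H(S,T) = -[(1/8)·log₂(1/8) + (3/8)·log₂(3/8) + (1/2)·log₂(1/2)]
  = 0.3750 + 0.5306 + 0.5000
  = 1.4056 bits
Marginal P(S) (row sums):
  P(S=0) = 1/8 + 0 + 0 = 1/8
  P(S=1) = 0 + 3/8 + 0 = 3/8
  P(S=2) = 0 + 0 + 1/2 = 1/2
H(S) = -[(1/8)·log₂(1/8) + (3/8)·log₂(3/8) + (1/2)·log₂(1/2)]
  = 0.3750 + 0.5306 + 0.5000
  = 1.4056 bits

H(T|S) = 1.4056 - 1.4056 = 0.0000 bits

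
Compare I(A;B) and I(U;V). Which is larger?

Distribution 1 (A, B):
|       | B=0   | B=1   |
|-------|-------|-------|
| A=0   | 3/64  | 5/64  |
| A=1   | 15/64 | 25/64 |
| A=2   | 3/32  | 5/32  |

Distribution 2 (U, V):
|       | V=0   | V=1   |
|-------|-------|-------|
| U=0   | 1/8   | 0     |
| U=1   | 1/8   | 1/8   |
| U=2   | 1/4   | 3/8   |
Distribution 1 (A, B):
Marginal P(A) (row sums):
  P(A=0) = 3/64 + 5/64 = 1/8
  P(A=1) = 15/64 + 25/64 = 5/8
  P(A=2) = 3/32 + 5/32 = 1/4
Marginal P(B) (column sums):
  P(B=0) = 3/64 + 15/64 + 3/32 = 3/8
  P(B=1) = 5/64 + 25/64 + 5/32 = 5/8

H(A) = -[(1/8)·log₂(1/8) + (5/8)·log₂(5/8) + (1/4)·log₂(1/4)]
  = 0.3750 + 0.4238 + 0.5000
  = 1.2988 bits
H(B) = -[(3/8)·log₂(3/8) + (5/8)·log₂(5/8)]
  = 0.5306 + 0.4238
  = 0.9544 bits
H(A,B) = -[(3/64)·log₂(3/64) + (5/64)·log₂(5/64) + (15/64)·log₂(15/64) + (25/64)·log₂(25/64) + (3/32)·log₂(3/32) + (5/32)·log₂(5/32)]
  = 0.2070 + 0.2873 + 0.4906 + 0.5297 + 0.3202 + 0.4184
  = 2.2532 bits

I(A;B) = H(A) + H(B) - H(A,B)
  = 1.2988 + 0.9544 - 2.2532
  = 0.0000 bits

Distribution 2 (U, V):
Marginal P(U) (row sums):
  P(U=0) = 1/8 + 0 = 1/8
  P(U=1) = 1/8 + 1/8 = 1/4
  P(U=2) = 1/4 + 3/8 = 5/8
Marginal P(V) (column sums):
  P(V=0) = 1/8 + 1/8 + 1/4 = 1/2
  P(V=1) = 0 + 1/8 + 3/8 = 1/2

H(U) = -[(1/8)·log₂(1/8) + (1/4)·log₂(1/4) + (5/8)·log₂(5/8)]
  = 0.3750 + 0.5000 + 0.4238
  = 1.2988 bits
H(V) = -[(1/2)·log₂(1/2) + (1/2)·log₂(1/2)]
  = 0.5000 + 0.5000
  = 1.0000 bits
H(U,V) = -[(1/8)·log₂(1/8) + (1/8)·log₂(1/8) + (1/8)·log₂(1/8) + (1/4)·log₂(1/4) + (3/8)·log₂(3/8)]
  = 0.3750 + 0.3750 + 0.3750 + 0.5000 + 0.5306
  = 2.1556 bits

I(U;V) = H(U) + H(V) - H(U,V)
  = 1.2988 + 1.0000 - 2.1556
  = 0.1432 bits

I(U;V) = 0.1432 bits > I(A;B) = 0.0000 bits, so (U, V) has the higher mutual information (stronger dependence).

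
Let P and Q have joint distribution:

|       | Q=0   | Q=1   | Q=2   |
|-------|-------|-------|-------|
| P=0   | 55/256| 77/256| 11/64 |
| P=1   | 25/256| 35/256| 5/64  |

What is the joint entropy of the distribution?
H(P,Q) = -Σ P(P,Q) log₂ P(P,Q), summed over the non-zero cells:
H(P,Q) = -[(55/256)·log₂(55/256) + (77/256)·log₂(77/256) + (11/64)·log₂(11/64) + (25/256)·log₂(25/256) + (35/256)·log₂(35/256) + (5/64)·log₂(5/64)]
  = 0.4767 + 0.5213 + 0.4367 + 0.3277 + 0.3925 + 0.2873
  = 2.4422 bits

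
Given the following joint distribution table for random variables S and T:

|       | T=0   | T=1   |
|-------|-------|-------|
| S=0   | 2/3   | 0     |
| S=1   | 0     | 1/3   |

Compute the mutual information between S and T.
Marginal P(S) (row sums):
  P(S=0) = 2/3 + 0 = 2/3
  P(S=1) = 0 + 1/3 = 1/3
Marginal P(T) (column sums):
  P(T=0) = 2/3 + 0 = 2/3
  P(T=1) = 0 + 1/3 = 1/3

H(S) = -[(2/3)·log₂(2/3) + (1/3)·log₂(1/3)]
  = 0.3900 + 0.5283
  = 0.9183 bits
H(T) = -[(2/3)·log₂(2/3) + (1/3)·log₂(1/3)]
  = 0.3900 + 0.5283
  = 0.9183 bits
H(S,T) = -[(2/3)·log₂(2/3) + (1/3)·log₂(1/3)]
  = 0.3900 + 0.5283
  = 0.9183 bits

I(S;T) = H(S) + H(T) - H(S,T)
  = 0.9183 + 0.9183 - 0.9183
  = 0.9183 bits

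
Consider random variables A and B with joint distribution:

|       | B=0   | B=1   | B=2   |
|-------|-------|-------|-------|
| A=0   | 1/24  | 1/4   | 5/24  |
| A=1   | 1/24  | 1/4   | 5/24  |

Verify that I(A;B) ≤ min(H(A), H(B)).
Marginal P(A) (row sums):
  P(A=0) = 1/24 + 1/4 + 5/24 = 1/2
  P(A=1) = 1/24 + 1/4 + 5/24 = 1/2
Marginal P(B) (column sums):
  P(B=0) = 1/24 + 1/24 = 1/12
  P(B=1) = 1/4 + 1/4 = 1/2
  P(B=2) = 5/24 + 5/24 = 5/12

H(A) = -[(1/2)·log₂(1/2) + (1/2)·log₂(1/2)]
  = 0.5000 + 0.5000
  = 1.0000 bits
H(B) = -[(1/12)·log₂(1/12) + (1/2)·log₂(1/2) + (5/12)·log₂(5/12)]
  = 0.2987 + 0.5000 + 0.5263
  = 1.3250 bits
H(A,B) = -[(1/24)·log₂(1/24) + (1/4)·log₂(1/4) + (5/24)·log₂(5/24) + (1/24)·log₂(1/24) + (1/4)·log₂(1/4) + (5/24)·log₂(5/24)]
  = 0.1910 + 0.5000 + 0.4715 + 0.1910 + 0.5000 + 0.4715
  = 2.3250 bits

I(A;B) = H(A) + H(B) - H(A,B)
  = 1.0000 + 1.3250 - 2.3250
  = 0.0000 bits

min(H(A), H(B)) = min(1.0000, 1.3250) = 1.0000 bits
Since 0.0000 ≤ 1.0000, the bound is satisfied ✓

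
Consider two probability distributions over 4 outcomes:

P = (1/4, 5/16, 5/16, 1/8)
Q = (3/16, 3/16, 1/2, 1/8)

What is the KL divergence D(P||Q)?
D(P||Q) = Σ P(i) log₂(P(i)/Q(i))
  i=0: (1/4) × log₂((1/4)/(3/16)) = (1/4) × log₂(4/3) = 0.1038
  i=1: (5/16) × log₂((5/16)/(3/16)) = (5/16) × log₂(5/3) = 0.2303
  i=2: (5/16) × log₂((5/16)/(1/2)) = (5/16) × log₂(5/8) = -0.2119
  i=3: (1/8) × log₂((1/8)/(1/8)) = (1/8) × log₂(1) = 0.0000
D(P||Q) = 0.1038 + 0.2303 - 0.2119 + 0.0000
  = 0.1222 bits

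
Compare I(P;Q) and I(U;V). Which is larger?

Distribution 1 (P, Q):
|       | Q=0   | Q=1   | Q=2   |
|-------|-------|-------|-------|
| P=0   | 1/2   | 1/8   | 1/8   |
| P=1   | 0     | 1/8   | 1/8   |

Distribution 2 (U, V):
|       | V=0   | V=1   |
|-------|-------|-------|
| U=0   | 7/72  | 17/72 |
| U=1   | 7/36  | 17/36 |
Distribution 1 (P, Q):
Marginal P(P) (row sums):
  P(P=0) = 1/2 + 1/8 + 1/8 = 3/4
  P(P=1) = 0 + 1/8 + 1/8 = 1/4
Marginal P(Q) (column sums):
  P(Q=0) = 1/2 + 0 = 1/2
  P(Q=1) = 1/8 + 1/8 = 1/4
  P(Q=2) = 1/8 + 1/8 = 1/4

H(P) = -[(3/4)·log₂(3/4) + (1/4)·log₂(1/4)]
  = 0.3113 + 0.5000
  = 0.8113 bits
H(Q) = -[(1/2)·log₂(1/2) + (1/4)·log₂(1/4) + (1/4)·log₂(1/4)]
  = 0.5000 + 0.5000 + 0.5000
  = 1.5000 bits
H(P,Q) = -[(1/2)·log₂(1/2) + (1/8)·log₂(1/8) + (1/8)·log₂(1/8) + (1/8)·log₂(1/8) + (1/8)·log₂(1/8)]
  = 0.5000 + 0.3750 + 0.3750 + 0.3750 + 0.3750
  = 2.0000 bits

I(P;Q) = H(P) + H(Q) - H(P,Q)
  = 0.8113 + 1.5000 - 2.0000
  = 0.3113 bits

Distribution 2 (U, V):
Marginal P(U) (row sums):
  P(U=0) = 7/72 + 17/72 = 1/3
  P(U=1) = 7/36 + 17/36 = 2/3
Marginal P(V) (column sums):
  P(V=0) = 7/72 + 7/36 = 7/24
  P(V=1) = 17/72 + 17/36 = 17/24

H(U) = -[(1/3)·log₂(1/3) + (2/3)·log₂(2/3)]
  = 0.5283 + 0.3900
  = 0.9183 bits
H(V) = -[(7/24)·log₂(7/24) + (17/24)·log₂(17/24)]
  = 0.5185 + 0.3524
  = 0.8709 bits
H(U,V) = -[(7/72)·log₂(7/72) + (17/72)·log₂(17/72) + (7/36)·log₂(7/36) + (17/36)·log₂(17/36)]
  = 0.3269 + 0.4917 + 0.4594 + 0.5112
  = 1.7892 bits

I(U;V) = H(U) + H(V) - H(U,V)
  = 0.9183 + 0.8709 - 1.7892
  = 0.0000 bits

I(P;Q) = 0.3113 bits > I(U;V) = 0.0000 bits, so (P, Q) has the higher mutual information (stronger dependence).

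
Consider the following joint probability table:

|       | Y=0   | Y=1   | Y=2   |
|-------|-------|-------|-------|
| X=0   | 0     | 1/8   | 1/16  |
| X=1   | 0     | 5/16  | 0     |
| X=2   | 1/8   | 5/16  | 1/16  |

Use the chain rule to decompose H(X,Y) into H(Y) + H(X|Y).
By the chain rule: H(X,Y) = H(Y) + H(X|Y)

Marginal P(Y) (column sums):
  P(Y=0) = 0 + 0 + 1/8 = 1/8
  P(Y=1) = 1/8 + 5/16 + 5/16 = 3/4
  P(Y=2) = 1/16 + 0 + 1/16 = 1/8
H(Y) = -[(1/8)·log₂(1/8) + (3/4)·log₂(3/4) + (1/8)·log₂(1/8)]
  = 0.3750 + 0.3113 + 0.3750
  = 1.0613 bits
H(X|Y) = -Σ P(X,Y)·log₂ P(X|Y), where P(X|Y) = P(X,Y) / P(Y)
  (cells with P(X,Y) = 0 contribute 0)
  (X=0,Y=1): P(X|Y) = (1/8)/(3/4) = 1/6;  -(1/8)·log₂(1/6) = 0.3231
  (X=0,Y=2): P(X|Y) = (1/16)/(1/8) = 1/2;  -(1/16)·log₂(1/2) = 0.0625
  (X=1,Y=1): P(X|Y) = (5/16)/(3/4) = 5/12;  -(5/16)·log₂(5/12) = 0.3947
  (X=2,Y=0): P(X|Y) = (1/8)/(1/8) = 1;  -(1/8)·log₂(1) = 0.0000
  (X=2,Y=1): P(X|Y) = (5/16)/(3/4) = 5/12;  -(5/16)·log₂(5/12) = 0.3947
  (X=2,Y=2): P(X|Y) = (1/16)/(1/8) = 1/2;  -(1/16)·log₂(1/2) = 0.0625
H(X|Y) = 0.3231 + 0.0625 + 0.3947 + 0.0000 + 0.3947 + 0.0625
  = 1.2375 bits

H(X,Y) = H(Y) + H(X|Y) = 1.0613 + 1.2375 = 2.2988 bits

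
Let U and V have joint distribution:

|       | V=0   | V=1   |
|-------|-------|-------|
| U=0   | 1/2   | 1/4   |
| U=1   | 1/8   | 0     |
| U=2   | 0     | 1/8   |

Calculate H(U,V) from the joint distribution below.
H(U,V) = -Σ P(U,V) log₂ P(U,V), summed over the non-zero cells:
H(U,V) = -[(1/2)·log₂(1/2) + (1/4)·log₂(1/4) + (1/8)·log₂(1/8) + (1/8)·log₂(1/8)]
  = 0.5000 + 0.5000 + 0.3750 + 0.3750
  = 1.7500 bits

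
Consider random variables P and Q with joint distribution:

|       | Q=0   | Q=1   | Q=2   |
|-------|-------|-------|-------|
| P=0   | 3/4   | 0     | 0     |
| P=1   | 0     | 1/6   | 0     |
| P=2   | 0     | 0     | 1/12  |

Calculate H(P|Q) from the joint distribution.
Marginal P(Q) (column sums):
  P(Q=0) = 3/4 + 0 + 0 = 3/4
  P(Q=1) = 0 + 1/6 + 0 = 1/6
  P(Q=2) = 0 + 0 + 1/12 = 1/12

H(P|Q) = -Σ P(P,Q)·log₂ P(P|Q), where P(P|Q) = P(P,Q) / P(Q)
  (cells with P(P,Q) = 0 contribute 0)
  (P=0,Q=0): P(P|Q) = (3/4)/(3/4) = 1;  -(3/4)·log₂(1) = 0.0000
  (P=1,Q=1): P(P|Q) = (1/6)/(1/6) = 1;  -(1/6)·log₂(1) = 0.0000
  (P=2,Q=2): P(P|Q) = (1/12)/(1/12) = 1;  -(1/12)·log₂(1) = 0.0000
H(P|Q) = 0.0000 + 0.0000 + 0.0000
  = 0.0000 bits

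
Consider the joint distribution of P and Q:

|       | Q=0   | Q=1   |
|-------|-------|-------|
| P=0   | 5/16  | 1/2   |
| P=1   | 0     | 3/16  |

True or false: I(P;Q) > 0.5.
Marginal P(P) (row sums):
  P(P=0) = 5/16 + 1/2 = 13/16
  P(P=1) = 0 + 3/16 = 3/16
Marginal P(Q) (column sums):
  P(Q=0) = 5/16 + 0 = 5/16
  P(Q=1) = 1/2 + 3/16 = 11/16

H(P) = -[(13/16)·log₂(13/16) + (3/16)·log₂(3/16)]
  = 0.2434 + 0.4528
  = 0.6962 bits
H(Q) = -[(5/16)·log₂(5/16) + (11/16)·log₂(11/16)]
  = 0.5244 + 0.3716
  = 0.8960 bits
H(P,Q) = -[(5/16)·log₂(5/16) + (1/2)·log₂(1/2) + (3/16)·log₂(3/16)]
  = 0.5244 + 0.5000 + 0.4528
  = 1.4772 bits

I(P;Q) = H(P) + H(Q) - H(P,Q)
  = 0.6962 + 0.8960 - 1.4772
  = 0.1150 bits

False. I(P;Q) = 0.1150 bits, which is ≤ 0.5 bits.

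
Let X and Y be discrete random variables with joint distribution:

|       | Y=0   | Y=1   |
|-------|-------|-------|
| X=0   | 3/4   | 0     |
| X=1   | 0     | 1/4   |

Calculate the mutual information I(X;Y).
Marginal P(X) (row sums):
  P(X=0) = 3/4 + 0 = 3/4
  P(X=1) = 0 + 1/4 = 1/4
Marginal P(Y) (column sums):
  P(Y=0) = 3/4 + 0 = 3/4
  P(Y=1) = 0 + 1/4 = 1/4

H(X) = -[(3/4)·log₂(3/4) + (1/4)·log₂(1/4)]
  = 0.3113 + 0.5000
  = 0.8113 bits
H(Y) = -[(3/4)·log₂(3/4) + (1/4)·log₂(1/4)]
  = 0.3113 + 0.5000
  = 0.8113 bits
H(X,Y) = -[(3/4)·log₂(3/4) + (1/4)·log₂(1/4)]
  = 0.3113 + 0.5000
  = 0.8113 bits

I(X;Y) = H(X) + H(Y) - H(X,Y)
  = 0.8113 + 0.8113 - 0.8113
  = 0.8113 bits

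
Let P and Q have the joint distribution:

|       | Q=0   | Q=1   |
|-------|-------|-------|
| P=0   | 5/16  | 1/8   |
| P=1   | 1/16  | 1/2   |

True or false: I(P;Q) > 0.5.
Marginal P(P) (row sums):
  P(P=0) = 5/16 + 1/8 = 7/16
  P(P=1) = 1/16 + 1/2 = 9/16
Marginal P(Q) (column sums):
  P(Q=0) = 5/16 + 1/16 = 3/8
  P(Q=1) = 1/8 + 1/2 = 5/8

H(P) = -[(7/16)·log₂(7/16) + (9/16)·log₂(9/16)]
  = 0.5218 + 0.4669
  = 0.9887 bits
H(Q) = -[(3/8)·log₂(3/8) + (5/8)·log₂(5/8)]
  = 0.5306 + 0.4238
  = 0.9544 bits
H(P,Q) = -[(5/16)·log₂(5/16) + (1/8)·log₂(1/8) + (1/16)·log₂(1/16) + (1/2)·log₂(1/2)]
  = 0.5244 + 0.3750 + 0.2500 + 0.5000
  = 1.6494 bits

I(P;Q) = H(P) + H(Q) - H(P,Q)
  = 0.9887 + 0.9544 - 1.6494
  = 0.2937 bits

False. I(P;Q) = 0.2937 bits, which is ≤ 0.5 bits.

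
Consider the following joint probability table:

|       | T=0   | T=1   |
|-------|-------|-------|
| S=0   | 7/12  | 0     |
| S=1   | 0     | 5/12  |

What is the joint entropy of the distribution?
H(S,T) = -Σ P(S,T) log₂ P(S,T), summed over the non-zero cells:
H(S,T) = -[(7/12)·log₂(7/12) + (5/12)·log₂(5/12)]
  = 0.4536 + 0.5263
  = 0.9799 bits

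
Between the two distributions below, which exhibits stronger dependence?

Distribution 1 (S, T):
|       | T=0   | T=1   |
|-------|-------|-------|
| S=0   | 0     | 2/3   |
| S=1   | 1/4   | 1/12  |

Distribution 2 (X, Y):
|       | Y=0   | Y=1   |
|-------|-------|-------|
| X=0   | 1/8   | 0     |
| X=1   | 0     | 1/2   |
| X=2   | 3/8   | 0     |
Distribution 1 (S, T):
Marginal P(S) (row sums):
  P(S=0) = 0 + 2/3 = 2/3
  P(S=1) = 1/4 + 1/12 = 1/3
Marginal P(T) (column sums):
  P(T=0) = 0 + 1/4 = 1/4
  P(T=1) = 2/3 + 1/12 = 3/4

H(S) = -[(2/3)·log₂(2/3) + (1/3)·log₂(1/3)]
  = 0.3900 + 0.5283
  = 0.9183 bits
H(T) = -[(1/4)·log₂(1/4) + (3/4)·log₂(3/4)]
  = 0.5000 + 0.3113
  = 0.8113 bits
H(S,T) = -[(2/3)·log₂(2/3) + (1/4)·log₂(1/4) + (1/12)·log₂(1/12)]
  = 0.3900 + 0.5000 + 0.2987
  = 1.1887 bits

I(S;T) = H(S) + H(T) - H(S,T)
  = 0.9183 + 0.8113 - 1.1887
  = 0.5409 bits

Distribution 2 (X, Y):
Marginal P(X) (row sums):
  P(X=0) = 1/8 + 0 = 1/8
  P(X=1) = 0 + 1/2 = 1/2
  P(X=2) = 3/8 + 0 = 3/8
Marginal P(Y) (column sums):
  P(Y=0) = 1/8 + 0 + 3/8 = 1/2
  P(Y=1) = 0 + 1/2 + 0 = 1/2

H(X) = -[(1/8)·log₂(1/8) + (1/2)·log₂(1/2) + (3/8)·log₂(3/8)]
  = 0.3750 + 0.5000 + 0.5306
  = 1.4056 bits
H(Y) = -[(1/2)·log₂(1/2) + (1/2)·log₂(1/2)]
  = 0.5000 + 0.5000
  = 1.0000 bits
H(X,Y) = -[(1/8)·log₂(1/8) + (1/2)·log₂(1/2) + (3/8)·log₂(3/8)]
  = 0.3750 + 0.5000 + 0.5306
  = 1.4056 bits

I(X;Y) = H(X) + H(Y) - H(X,Y)
  = 1.4056 + 1.0000 - 1.4056
  = 1.0000 bits

I(X;Y) = 1.0000 bits > I(S;T) = 0.5409 bits, so (X, Y) has the higher mutual information (stronger dependence).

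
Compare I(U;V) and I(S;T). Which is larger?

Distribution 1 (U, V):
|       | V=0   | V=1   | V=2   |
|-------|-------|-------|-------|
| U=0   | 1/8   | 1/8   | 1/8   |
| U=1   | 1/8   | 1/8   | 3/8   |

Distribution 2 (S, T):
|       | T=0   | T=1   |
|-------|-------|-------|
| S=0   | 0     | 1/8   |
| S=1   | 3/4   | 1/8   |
Distribution 1 (U, V):
Marginal P(U) (row sums):
  P(U=0) = 1/8 + 1/8 + 1/8 = 3/8
  P(U=1) = 1/8 + 1/8 + 3/8 = 5/8
Marginal P(V) (column sums):
  P(V=0) = 1/8 + 1/8 = 1/4
  P(V=1) = 1/8 + 1/8 = 1/4
  P(V=2) = 1/8 + 3/8 = 1/2

H(U) = -[(3/8)·log₂(3/8) + (5/8)·log₂(5/8)]
  = 0.5306 + 0.4238
  = 0.9544 bits
H(V) = -[(1/4)·log₂(1/4) + (1/4)·log₂(1/4) + (1/2)·log₂(1/2)]
  = 0.5000 + 0.5000 + 0.5000
  = 1.5000 bits
H(U,V) = -[(1/8)·log₂(1/8) + (1/8)·log₂(1/8) + (1/8)·log₂(1/8) + (1/8)·log₂(1/8) + (1/8)·log₂(1/8) + (3/8)·log₂(3/8)]
  = 0.3750 + 0.3750 + 0.3750 + 0.3750 + 0.3750 + 0.5306
  = 2.4056 bits

I(U;V) = H(U) + H(V) - H(U,V)
  = 0.9544 + 1.5000 - 2.4056
  = 0.0488 bits

Distribution 2 (S, T):
Marginal P(S) (row sums):
  P(S=0) = 0 + 1/8 = 1/8
  P(S=1) = 3/4 + 1/8 = 7/8
Marginal P(T) (column sums):
  P(T=0) = 0 + 3/4 = 3/4
  P(T=1) = 1/8 + 1/8 = 1/4

H(S) = -[(1/8)·log₂(1/8) + (7/8)·log₂(7/8)]
  = 0.3750 + 0.1686
  = 0.5436 bits
H(T) = -[(3/4)·log₂(3/4) + (1/4)·log₂(1/4)]
  = 0.3113 + 0.5000
  = 0.8113 bits
H(S,T) = -[(1/8)·log₂(1/8) + (3/4)·log₂(3/4) + (1/8)·log₂(1/8)]
  = 0.3750 + 0.3113 + 0.3750
  = 1.0613 bits

I(S;T) = H(S) + H(T) - H(S,T)
  = 0.5436 + 0.8113 - 1.0613
  = 0.2936 bits

I(S;T) = 0.2936 bits > I(U;V) = 0.0488 bits, so (S, T) has the higher mutual information (stronger dependence).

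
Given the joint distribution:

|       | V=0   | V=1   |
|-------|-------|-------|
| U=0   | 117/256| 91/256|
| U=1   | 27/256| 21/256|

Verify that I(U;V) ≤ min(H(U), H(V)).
Marginal P(U) (row sums):
  P(U=0) = 117/256 + 91/256 = 13/16
  P(U=1) = 27/256 + 21/256 = 3/16
Marginal P(V) (column sums):
  P(V=0) = 117/256 + 27/256 = 9/16
  P(V=1) = 91/256 + 21/256 = 7/16

H(U) = -[(13/16)·log₂(13/16) + (3/16)·log₂(3/16)]
  = 0.2434 + 0.4528
  = 0.6962 bits
H(V) = -[(9/16)·log₂(9/16) + (7/16)·log₂(7/16)]
  = 0.4669 + 0.5218
  = 0.9887 bits
H(U,V) = -[(117/256)·log₂(117/256) + (91/256)·log₂(91/256) + (27/256)·log₂(27/256) + (21/256)·log₂(21/256)]
  = 0.5163 + 0.5304 + 0.3423 + 0.2959
  = 1.6849 bits

I(U;V) = H(U) + H(V) - H(U,V)
  = 0.6962 + 0.9887 - 1.6849
  = 0.0000 bits

min(H(U), H(V)) = min(0.6962, 0.9887) = 0.6962 bits
Since 0.0000 ≤ 0.6962, the bound is satisfied ✓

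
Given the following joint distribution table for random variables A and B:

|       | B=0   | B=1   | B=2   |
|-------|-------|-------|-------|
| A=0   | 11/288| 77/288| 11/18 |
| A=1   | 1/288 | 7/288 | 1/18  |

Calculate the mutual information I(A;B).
Marginal P(A) (row sums):
  P(A=0) = 11/288 + 77/288 + 11/18 = 11/12
  P(A=1) = 1/288 + 7/288 + 1/18 = 1/12
Marginal P(B) (column sums):
  P(B=0) = 11/288 + 1/288 = 1/24
  P(B=1) = 77/288 + 7/288 = 7/24
  P(B=2) = 11/18 + 1/18 = 2/3

H(A) = -[(11/12)·log₂(11/12) + (1/12)·log₂(1/12)]
  = 0.1151 + 0.2987
  = 0.4138 bits
H(B) = -[(1/24)·log₂(1/24) + (7/24)·log₂(7/24) + (2/3)·log₂(2/3)]
  = 0.1910 + 0.5185 + 0.3900
  = 1.0995 bits
H(A,B) = -[(11/288)·log₂(11/288) + (77/288)·log₂(77/288) + (11/18)·log₂(11/18) + (1/288)·log₂(1/288) + (7/288)·log₂(7/288) + (1/18)·log₂(1/18)]
  = 0.1799 + 0.5088 + 0.4342 + 0.0284 + 0.1303 + 0.2317
  = 1.5133 bits

I(A;B) = H(A) + H(B) - H(A,B)
  = 0.4138 + 1.0995 - 1.5133
  = 0.0000 bits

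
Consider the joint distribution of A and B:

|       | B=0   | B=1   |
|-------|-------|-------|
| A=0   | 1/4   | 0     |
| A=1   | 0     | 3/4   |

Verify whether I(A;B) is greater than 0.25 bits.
Marginal P(A) (row sums):
  P(A=0) = 1/4 + 0 = 1/4
  P(A=1) = 0 + 3/4 = 3/4
Marginal P(B) (column sums):
  P(B=0) = 1/4 + 0 = 1/4
  P(B=1) = 0 + 3/4 = 3/4

H(A) = -[(1/4)·log₂(1/4) + (3/4)·log₂(3/4)]
  = 0.5000 + 0.3113
  = 0.8113 bits
H(B) = -[(1/4)·log₂(1/4) + (3/4)·log₂(3/4)]
  = 0.5000 + 0.3113
  = 0.8113 bits
H(A,B) = -[(1/4)·log₂(1/4) + (3/4)·log₂(3/4)]
  = 0.5000 + 0.3113
  = 0.8113 bits

I(A;B) = H(A) + H(B) - H(A,B)
  = 0.8113 + 0.8113 - 0.8113
  = 0.8113 bits

Yes. I(A;B) = 0.8113 bits, which is > 0.25 bits.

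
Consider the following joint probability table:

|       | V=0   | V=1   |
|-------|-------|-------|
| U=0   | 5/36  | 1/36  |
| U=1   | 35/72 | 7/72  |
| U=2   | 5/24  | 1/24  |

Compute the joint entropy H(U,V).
H(U,V) = -Σ P(U,V) log₂ P(U,V), summed over the non-zero cells:
H(U,V) = -[(5/36)·log₂(5/36) + (1/36)·log₂(1/36) + (35/72)·log₂(35/72) + (7/72)·log₂(7/72) + (5/24)·log₂(5/24) + (1/24)·log₂(1/24)]
  = 0.3956 + 0.1436 + 0.5059 + 0.3269 + 0.4715 + 0.1910
  = 2.0345 bits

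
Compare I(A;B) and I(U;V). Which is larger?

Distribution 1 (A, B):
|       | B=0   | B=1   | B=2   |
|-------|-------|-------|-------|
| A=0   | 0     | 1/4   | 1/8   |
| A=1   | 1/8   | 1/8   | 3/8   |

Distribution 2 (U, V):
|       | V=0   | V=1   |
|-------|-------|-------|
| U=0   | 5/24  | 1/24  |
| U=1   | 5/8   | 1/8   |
Distribution 1 (A, B):
Marginal P(A) (row sums):
  P(A=0) = 0 + 1/4 + 1/8 = 3/8
  P(A=1) = 1/8 + 1/8 + 3/8 = 5/8
Marginal P(B) (column sums):
  P(B=0) = 0 + 1/8 = 1/8
  P(B=1) = 1/4 + 1/8 = 3/8
  P(B=2) = 1/8 + 3/8 = 1/2

H(A) = -[(3/8)·log₂(3/8) + (5/8)·log₂(5/8)]
  = 0.5306 + 0.4238
  = 0.9544 bits
H(B) = -[(1/8)·log₂(1/8) + (3/8)·log₂(3/8) + (1/2)·log₂(1/2)]
  = 0.3750 + 0.5306 + 0.5000
  = 1.4056 bits
H(A,B) = -[(1/4)·log₂(1/4) + (1/8)·log₂(1/8) + (1/8)·log₂(1/8) + (1/8)·log₂(1/8) + (3/8)·log₂(3/8)]
  = 0.5000 + 0.3750 + 0.3750 + 0.3750 + 0.5306
  = 2.1556 bits

I(A;B) = H(A) + H(B) - H(A,B)
  = 0.9544 + 1.4056 - 2.1556
  = 0.2044 bits

Distribution 2 (U, V):
Marginal P(U) (row sums):
  P(U=0) = 5/24 + 1/24 = 1/4
  P(U=1) = 5/8 + 1/8 = 3/4
Marginal P(V) (column sums):
  P(V=0) = 5/24 + 5/8 = 5/6
  P(V=1) = 1/24 + 1/8 = 1/6

H(U) = -[(1/4)·log₂(1/4) + (3/4)·log₂(3/4)]
  = 0.5000 + 0.3113
  = 0.8113 bits
H(V) = -[(5/6)·log₂(5/6) + (1/6)·log₂(1/6)]
  = 0.2192 + 0.4308
  = 0.6500 bits
H(U,V) = -[(5/24)·log₂(5/24) + (1/24)·log₂(1/24) + (5/8)·log₂(5/8) + (1/8)·log₂(1/8)]
  = 0.4715 + 0.1910 + 0.4238 + 0.3750
  = 1.4613 bits

I(U;V) = H(U) + H(V) - H(U,V)
  = 0.8113 + 0.6500 - 1.4613
  = 0.0000 bits

I(A;B) = 0.2044 bits > I(U;V) = 0.0000 bits, so (A, B) has the higher mutual information (stronger dependence).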